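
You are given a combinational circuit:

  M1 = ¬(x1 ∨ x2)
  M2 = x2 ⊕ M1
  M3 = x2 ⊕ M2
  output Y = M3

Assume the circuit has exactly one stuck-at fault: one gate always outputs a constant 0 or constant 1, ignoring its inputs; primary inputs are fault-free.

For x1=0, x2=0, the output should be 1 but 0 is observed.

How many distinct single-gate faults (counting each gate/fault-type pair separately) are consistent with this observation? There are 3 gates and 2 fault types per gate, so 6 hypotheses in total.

3

Fault-free: M1=1, M2=1, M3=1 → 1. Observed 0.
  M1 stuck-at-0: output 0 ✓
  M1 stuck-at-1: output 1 ✗
  M2 stuck-at-0: output 0 ✓
  M2 stuck-at-1: output 1 ✗
  M3 stuck-at-0: output 0 ✓
  M3 stuck-at-1: output 1 ✗
Consistent faults: {M1 stuck-at-0, M2 stuck-at-0, M3 stuck-at-0} — 3 in all.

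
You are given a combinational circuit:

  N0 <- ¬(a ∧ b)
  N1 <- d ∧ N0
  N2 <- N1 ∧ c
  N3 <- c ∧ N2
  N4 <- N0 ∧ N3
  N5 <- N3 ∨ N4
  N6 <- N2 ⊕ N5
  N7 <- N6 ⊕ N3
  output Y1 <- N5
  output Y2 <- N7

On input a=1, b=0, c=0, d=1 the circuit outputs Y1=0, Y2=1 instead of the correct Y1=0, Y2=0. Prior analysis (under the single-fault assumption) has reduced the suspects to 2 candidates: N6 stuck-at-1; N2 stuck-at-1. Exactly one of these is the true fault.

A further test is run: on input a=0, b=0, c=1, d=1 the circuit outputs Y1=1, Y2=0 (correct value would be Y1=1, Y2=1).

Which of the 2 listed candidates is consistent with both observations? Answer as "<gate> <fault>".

Evaluate each candidate on input a=0, b=0, c=1, d=1:
  N6 stuck-at-1: N0=1, N1=1, N2=1, N3=1, N4=1, N5=1, N6=1 [stuck-at-1], N7=0 → Y1=1, Y2=0 — matches
  N2 stuck-at-1: N0=1, N1=1, N2=1 [stuck-at-1], N3=1, N4=1, N5=1, N6=0, N7=1 → Y1=1, Y2=1 — eliminated
Only N6 stuck-at-1 reproduces the observed Y1=1, Y2=0.

N6 stuck-at-1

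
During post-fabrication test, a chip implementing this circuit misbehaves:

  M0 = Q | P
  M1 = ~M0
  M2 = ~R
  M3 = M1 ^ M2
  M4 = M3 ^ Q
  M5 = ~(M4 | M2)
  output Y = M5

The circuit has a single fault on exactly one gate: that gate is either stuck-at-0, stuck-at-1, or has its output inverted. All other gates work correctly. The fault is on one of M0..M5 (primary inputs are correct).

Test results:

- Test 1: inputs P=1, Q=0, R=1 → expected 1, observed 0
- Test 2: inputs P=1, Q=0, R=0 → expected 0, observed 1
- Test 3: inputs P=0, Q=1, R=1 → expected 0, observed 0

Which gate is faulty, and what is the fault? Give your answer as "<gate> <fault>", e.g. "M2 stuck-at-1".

M2 inverted output

Fault-free values for test 1 (P=1, Q=0, R=1): M0=1, M1=0, M2=0, M3=0, M4=0, M5=1, giving Y=1. Observed 0.
Test 1: faults giving observed 0 are {M0 stuck-at-0, M0 inverted output, M1 stuck-at-1, M1 inverted output, M2 stuck-at-1, M2 inverted output, M3 stuck-at-1, M3 inverted output, M4 stuck-at-1, M4 inverted output, M5 stuck-at-0, M5 inverted output}.
Test 2 (P=1, Q=0, R=0): fault-free M0=1, M1=0, M2=1, M3=1, M4=1, M5=0 → 0; observed 1. Eliminates M0 stuck-at-0, M0 inverted output, M1 stuck-at-1, M1 inverted output, M2 stuck-at-1, M3 stuck-at-1, M3 inverted output, M4 stuck-at-1, M4 inverted output, M5 stuck-at-0.
Test 3 (P=0, Q=1, R=1): fault-free M0=1, M1=0, M2=0, M3=0, M4=1, M5=0 → 0; observed 0. Eliminates M5 inverted output.
Only M2 inverted output is consistent with every test.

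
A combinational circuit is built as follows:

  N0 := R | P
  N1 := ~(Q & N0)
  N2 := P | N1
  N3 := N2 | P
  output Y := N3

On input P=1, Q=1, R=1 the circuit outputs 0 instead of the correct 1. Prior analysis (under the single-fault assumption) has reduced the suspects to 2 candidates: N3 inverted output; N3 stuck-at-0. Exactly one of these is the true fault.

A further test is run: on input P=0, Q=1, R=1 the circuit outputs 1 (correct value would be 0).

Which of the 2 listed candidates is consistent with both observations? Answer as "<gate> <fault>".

Evaluate each candidate on input P=0, Q=1, R=1:
  N3 inverted output: N0=1, N1=0, N2=0, N3=1 [inverted output] → 1 — matches
  N3 stuck-at-0: N0=1, N1=0, N2=0, N3=0 [stuck-at-0] → 0 — eliminated
Only N3 inverted output reproduces the observed 1.

N3 inverted output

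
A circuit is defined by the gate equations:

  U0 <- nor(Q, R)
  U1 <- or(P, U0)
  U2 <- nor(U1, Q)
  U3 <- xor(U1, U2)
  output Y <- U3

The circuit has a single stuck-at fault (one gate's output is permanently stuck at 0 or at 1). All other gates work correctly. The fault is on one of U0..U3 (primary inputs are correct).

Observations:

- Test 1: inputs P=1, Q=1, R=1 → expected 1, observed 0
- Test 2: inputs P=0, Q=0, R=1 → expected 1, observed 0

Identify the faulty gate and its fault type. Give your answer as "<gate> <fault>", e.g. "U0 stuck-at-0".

U3 stuck-at-0

Fault-free values for test 1 (P=1, Q=1, R=1): U0=0, U1=1, U2=0, U3=1, giving Y=1. Observed 0.
Test 1: faults giving observed 0 are {U1 stuck-at-0, U2 stuck-at-1, U3 stuck-at-0}.
Test 2 (P=0, Q=0, R=1): fault-free U0=0, U1=0, U2=1, U3=1 → 1; observed 0. Eliminates U1 stuck-at-0, U2 stuck-at-1.
Only U3 stuck-at-0 is consistent with every test.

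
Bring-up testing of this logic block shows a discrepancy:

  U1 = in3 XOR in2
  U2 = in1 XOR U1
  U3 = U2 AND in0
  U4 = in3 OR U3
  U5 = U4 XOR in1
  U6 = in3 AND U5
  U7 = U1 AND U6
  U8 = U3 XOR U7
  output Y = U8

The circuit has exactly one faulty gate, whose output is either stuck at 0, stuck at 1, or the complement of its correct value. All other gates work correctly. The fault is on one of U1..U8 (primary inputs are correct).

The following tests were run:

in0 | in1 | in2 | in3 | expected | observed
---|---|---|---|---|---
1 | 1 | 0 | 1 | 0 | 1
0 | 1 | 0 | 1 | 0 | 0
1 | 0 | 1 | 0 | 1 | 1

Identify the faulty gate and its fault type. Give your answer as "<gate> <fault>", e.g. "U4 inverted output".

U2 stuck-at-1

Fault-free values for test 1 (in0=1, in1=1, in2=0, in3=1): U1=1, U2=0, U3=0, U4=1, U5=0, U6=0, U7=0, U8=0, giving Y=0. Observed 1.
Test 1: faults giving observed 1 are {U1 stuck-at-0, U1 inverted output, U2 stuck-at-1, U2 inverted output, U3 stuck-at-1, U3 inverted output, U4 stuck-at-0, U4 inverted output, U5 stuck-at-1, U5 inverted output, U6 stuck-at-1, U6 inverted output, U7 stuck-at-1, U7 inverted output, U8 stuck-at-1, U8 inverted output}.
Test 2 (in0=0, in1=1, in2=0, in3=1): fault-free U1=1, U2=0, U3=0, U4=1, U5=0, U6=0, U7=0, U8=0 → 0; observed 0. Eliminates U3 stuck-at-1, U3 inverted output, U4 stuck-at-0, U4 inverted output, U5 stuck-at-1, U5 inverted output, U6 stuck-at-1, U6 inverted output, U7 stuck-at-1, U7 inverted output, U8 stuck-at-1, U8 inverted output.
Test 3 (in0=1, in1=0, in2=1, in3=0): fault-free U1=1, U2=1, U3=1, U4=1, U5=1, U6=0, U7=0, U8=1 → 1; observed 1. Eliminates U1 stuck-at-0, U1 inverted output, U2 inverted output.
Only U2 stuck-at-1 is consistent with every test.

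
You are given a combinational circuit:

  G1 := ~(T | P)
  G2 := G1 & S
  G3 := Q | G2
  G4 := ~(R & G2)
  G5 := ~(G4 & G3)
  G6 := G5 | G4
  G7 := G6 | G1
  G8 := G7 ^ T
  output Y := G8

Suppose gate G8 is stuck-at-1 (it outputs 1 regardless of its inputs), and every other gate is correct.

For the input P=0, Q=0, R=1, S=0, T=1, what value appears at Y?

Propagate with G8 forced: G1=0, G2=0, G3=0, G4=1, G5=1, G6=1, G7=1, G8=1 [stuck-at-1].
So Y = 1. (Without the fault it would be 0.)

1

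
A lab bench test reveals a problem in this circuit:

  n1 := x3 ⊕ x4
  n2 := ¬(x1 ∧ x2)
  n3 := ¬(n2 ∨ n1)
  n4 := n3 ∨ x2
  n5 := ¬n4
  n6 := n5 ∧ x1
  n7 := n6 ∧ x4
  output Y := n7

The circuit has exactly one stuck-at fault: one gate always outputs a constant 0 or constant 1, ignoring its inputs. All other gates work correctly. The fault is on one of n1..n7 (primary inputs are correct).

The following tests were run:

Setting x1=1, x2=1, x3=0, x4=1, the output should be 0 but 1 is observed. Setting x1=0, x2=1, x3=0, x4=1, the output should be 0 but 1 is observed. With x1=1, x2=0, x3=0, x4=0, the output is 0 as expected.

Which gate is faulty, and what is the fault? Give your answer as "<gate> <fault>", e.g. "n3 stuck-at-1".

n6 stuck-at-1

Fault-free values for test 1 (x1=1, x2=1, x3=0, x4=1): n1=1, n2=0, n3=0, n4=1, n5=0, n6=0, n7=0, giving Y=0. Observed 1.
Test 1: faults giving observed 1 are {n4 stuck-at-0, n5 stuck-at-1, n6 stuck-at-1, n7 stuck-at-1}.
Test 2 (x1=0, x2=1, x3=0, x4=1): fault-free n1=1, n2=1, n3=0, n4=1, n5=0, n6=0, n7=0 → 0; observed 1. Eliminates n4 stuck-at-0, n5 stuck-at-1.
Test 3 (x1=1, x2=0, x3=0, x4=0): fault-free n1=0, n2=1, n3=0, n4=0, n5=1, n6=1, n7=0 → 0; observed 0. Eliminates n7 stuck-at-1.
Only n6 stuck-at-1 is consistent with every test.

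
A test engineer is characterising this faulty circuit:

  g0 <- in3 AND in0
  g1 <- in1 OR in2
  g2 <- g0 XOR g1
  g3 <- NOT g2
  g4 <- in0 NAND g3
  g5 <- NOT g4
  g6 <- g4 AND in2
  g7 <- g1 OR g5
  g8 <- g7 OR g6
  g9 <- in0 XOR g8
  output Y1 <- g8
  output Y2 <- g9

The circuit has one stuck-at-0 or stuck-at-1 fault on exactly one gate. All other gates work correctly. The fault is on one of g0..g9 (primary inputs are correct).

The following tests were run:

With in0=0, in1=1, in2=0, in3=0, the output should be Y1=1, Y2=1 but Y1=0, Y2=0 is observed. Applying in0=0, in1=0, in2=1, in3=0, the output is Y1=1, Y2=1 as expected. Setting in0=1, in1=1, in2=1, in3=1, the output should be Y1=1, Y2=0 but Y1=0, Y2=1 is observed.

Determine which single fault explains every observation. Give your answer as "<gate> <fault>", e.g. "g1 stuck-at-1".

g7 stuck-at-0

Fault-free values for test 1 (in0=0, in1=1, in2=0, in3=0): g0=0, g1=1, g2=1, g3=0, g4=1, g5=0, g6=0, g7=1, g8=1, g9=1, giving Y1=1, Y2=1. Observed Y1=0, Y2=0.
Test 1: faults giving observed Y1=0, Y2=0 are {g1 stuck-at-0, g7 stuck-at-0, g8 stuck-at-0}.
Test 2 (in0=0, in1=0, in2=1, in3=0): fault-free g0=0, g1=1, g2=1, g3=0, g4=1, g5=0, g6=1, g7=1, g8=1, g9=1 → Y1=1, Y2=1; observed Y1=1, Y2=1. Eliminates g8 stuck-at-0.
Test 3 (in0=1, in1=1, in2=1, in3=1): fault-free g0=1, g1=1, g2=0, g3=1, g4=0, g5=1, g6=0, g7=1, g8=1, g9=0 → Y1=1, Y2=0; observed Y1=0, Y2=1. Eliminates g1 stuck-at-0.
Only g7 stuck-at-0 is consistent with every test.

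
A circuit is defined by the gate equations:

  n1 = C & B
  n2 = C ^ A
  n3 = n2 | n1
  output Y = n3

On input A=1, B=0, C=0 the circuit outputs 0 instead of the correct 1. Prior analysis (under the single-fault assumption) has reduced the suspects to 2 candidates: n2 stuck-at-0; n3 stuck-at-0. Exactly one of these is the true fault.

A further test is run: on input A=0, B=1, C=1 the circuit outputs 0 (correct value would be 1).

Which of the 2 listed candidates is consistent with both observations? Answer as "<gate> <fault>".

Evaluate each candidate on input A=0, B=1, C=1:
  n2 stuck-at-0: n1=1, n2=0 [stuck-at-0], n3=1 → 1 — eliminated
  n3 stuck-at-0: n1=1, n2=1, n3=0 [stuck-at-0] → 0 — matches
Only n3 stuck-at-0 reproduces the observed 0.

n3 stuck-at-0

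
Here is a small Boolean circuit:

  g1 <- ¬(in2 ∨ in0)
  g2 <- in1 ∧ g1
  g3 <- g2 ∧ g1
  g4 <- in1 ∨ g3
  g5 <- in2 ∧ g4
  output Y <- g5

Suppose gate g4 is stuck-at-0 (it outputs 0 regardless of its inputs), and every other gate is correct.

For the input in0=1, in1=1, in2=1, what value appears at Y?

Propagate with g4 forced: g1=0, g2=0, g3=0, g4=0 [stuck-at-0], g5=0.
So Y = 0. (Without the fault it would be 1.)

0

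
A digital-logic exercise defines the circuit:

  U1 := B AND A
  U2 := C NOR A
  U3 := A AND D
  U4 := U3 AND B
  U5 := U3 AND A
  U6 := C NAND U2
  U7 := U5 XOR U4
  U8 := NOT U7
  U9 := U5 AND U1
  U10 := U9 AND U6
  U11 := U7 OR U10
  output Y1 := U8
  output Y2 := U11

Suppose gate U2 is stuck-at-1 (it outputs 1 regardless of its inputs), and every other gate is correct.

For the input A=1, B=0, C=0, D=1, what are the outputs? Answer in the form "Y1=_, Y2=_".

Y1=0, Y2=1

Propagate with U2 forced: U1=0, U2=1 [stuck-at-1], U3=1, U4=0, U5=1, U6=1, U7=1, U8=0, U9=0, U10=0, U11=1.
So the outputs are Y1=0, Y2=1. (Same as the fault-free value — the fault is masked on this input.)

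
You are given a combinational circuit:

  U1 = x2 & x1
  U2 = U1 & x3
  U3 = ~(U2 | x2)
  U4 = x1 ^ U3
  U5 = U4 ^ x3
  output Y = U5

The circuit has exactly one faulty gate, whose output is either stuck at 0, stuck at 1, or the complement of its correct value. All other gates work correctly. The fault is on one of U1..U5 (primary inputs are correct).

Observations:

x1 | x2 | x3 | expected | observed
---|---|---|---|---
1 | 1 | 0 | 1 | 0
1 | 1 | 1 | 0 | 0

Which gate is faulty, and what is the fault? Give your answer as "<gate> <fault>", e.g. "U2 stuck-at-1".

Fault-free values for test 1 (x1=1, x2=1, x3=0): U1=1, U2=0, U3=0, U4=1, U5=1, giving Y=1. Observed 0.
Test 1: faults giving observed 0 are {U3 stuck-at-1, U3 inverted output, U4 stuck-at-0, U4 inverted output, U5 stuck-at-0, U5 inverted output}.
Test 2 (x1=1, x2=1, x3=1): fault-free U1=1, U2=1, U3=0, U4=1, U5=0 → 0; observed 0. Eliminates U3 stuck-at-1, U3 inverted output, U4 stuck-at-0, U4 inverted output, U5 inverted output.
Only U5 stuck-at-0 is consistent with every test.

U5 stuck-at-0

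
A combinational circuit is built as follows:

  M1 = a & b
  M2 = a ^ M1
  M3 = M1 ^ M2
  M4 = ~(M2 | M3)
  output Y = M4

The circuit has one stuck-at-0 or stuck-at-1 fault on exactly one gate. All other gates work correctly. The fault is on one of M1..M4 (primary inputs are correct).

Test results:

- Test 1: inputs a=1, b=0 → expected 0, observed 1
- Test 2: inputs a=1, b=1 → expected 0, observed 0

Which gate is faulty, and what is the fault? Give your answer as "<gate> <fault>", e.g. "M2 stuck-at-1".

M2 stuck-at-0

Fault-free values for test 1 (a=1, b=0): M1=0, M2=1, M3=1, M4=0, giving Y=0. Observed 1.
Test 1: faults giving observed 1 are {M2 stuck-at-0, M4 stuck-at-1}.
Test 2 (a=1, b=1): fault-free M1=1, M2=0, M3=1, M4=0 → 0; observed 0. Eliminates M4 stuck-at-1.
Only M2 stuck-at-0 is consistent with every test.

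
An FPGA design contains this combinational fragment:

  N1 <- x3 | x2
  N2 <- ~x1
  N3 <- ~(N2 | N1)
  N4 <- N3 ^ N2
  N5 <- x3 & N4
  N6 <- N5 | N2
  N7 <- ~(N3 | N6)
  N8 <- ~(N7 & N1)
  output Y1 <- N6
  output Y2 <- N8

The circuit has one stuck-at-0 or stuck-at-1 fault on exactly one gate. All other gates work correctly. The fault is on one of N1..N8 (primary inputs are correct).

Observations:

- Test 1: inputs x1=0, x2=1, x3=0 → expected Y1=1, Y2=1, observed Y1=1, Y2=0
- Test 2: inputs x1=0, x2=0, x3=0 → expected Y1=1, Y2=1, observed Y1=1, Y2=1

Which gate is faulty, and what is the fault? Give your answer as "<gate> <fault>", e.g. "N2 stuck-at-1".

N7 stuck-at-1

Fault-free values for test 1 (x1=0, x2=1, x3=0): N1=1, N2=1, N3=0, N4=1, N5=0, N6=1, N7=0, N8=1, giving Y1=1, Y2=1. Observed Y1=1, Y2=0.
Test 1: faults giving observed Y1=1, Y2=0 are {N7 stuck-at-1, N8 stuck-at-0}.
Test 2 (x1=0, x2=0, x3=0): fault-free N1=0, N2=1, N3=0, N4=1, N5=0, N6=1, N7=0, N8=1 → Y1=1, Y2=1; observed Y1=1, Y2=1. Eliminates N8 stuck-at-0.
Only N7 stuck-at-1 is consistent with every test.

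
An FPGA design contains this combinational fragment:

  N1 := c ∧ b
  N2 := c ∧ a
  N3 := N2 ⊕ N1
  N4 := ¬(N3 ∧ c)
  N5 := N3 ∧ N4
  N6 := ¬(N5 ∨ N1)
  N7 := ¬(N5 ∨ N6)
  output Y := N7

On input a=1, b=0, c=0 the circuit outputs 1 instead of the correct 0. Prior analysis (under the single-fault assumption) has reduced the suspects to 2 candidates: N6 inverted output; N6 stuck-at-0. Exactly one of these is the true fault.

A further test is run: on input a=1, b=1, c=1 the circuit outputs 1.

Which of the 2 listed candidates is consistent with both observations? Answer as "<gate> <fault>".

N6 stuck-at-0

Evaluate each candidate on input a=1, b=1, c=1:
  N6 inverted output: N1=1, N2=1, N3=0, N4=1, N5=0, N6=1 [inverted output], N7=0 → 0 — eliminated
  N6 stuck-at-0: N1=1, N2=1, N3=0, N4=1, N5=0, N6=0 [stuck-at-0], N7=1 → 1 — matches
Only N6 stuck-at-0 reproduces the observed 1.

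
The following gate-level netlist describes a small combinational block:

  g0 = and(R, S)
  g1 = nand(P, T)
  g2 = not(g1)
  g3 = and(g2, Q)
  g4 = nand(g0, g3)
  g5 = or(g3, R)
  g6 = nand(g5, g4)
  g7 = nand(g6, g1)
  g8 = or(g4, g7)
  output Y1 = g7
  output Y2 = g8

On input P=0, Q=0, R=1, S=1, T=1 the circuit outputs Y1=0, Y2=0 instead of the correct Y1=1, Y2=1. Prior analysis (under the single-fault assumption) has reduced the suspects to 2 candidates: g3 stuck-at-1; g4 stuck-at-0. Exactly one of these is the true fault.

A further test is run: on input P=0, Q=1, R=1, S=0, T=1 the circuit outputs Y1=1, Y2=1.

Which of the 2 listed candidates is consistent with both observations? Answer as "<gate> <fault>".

Evaluate each candidate on input P=0, Q=1, R=1, S=0, T=1:
  g3 stuck-at-1: g0=0, g1=1, g2=0, g3=1 [stuck-at-1], g4=1, g5=1, g6=0, g7=1, g8=1 → Y1=1, Y2=1 — matches
  g4 stuck-at-0: g0=0, g1=1, g2=0, g3=0, g4=0 [stuck-at-0], g5=1, g6=1, g7=0, g8=0 → Y1=0, Y2=0 — eliminated
Only g3 stuck-at-1 reproduces the observed Y1=1, Y2=1.

g3 stuck-at-1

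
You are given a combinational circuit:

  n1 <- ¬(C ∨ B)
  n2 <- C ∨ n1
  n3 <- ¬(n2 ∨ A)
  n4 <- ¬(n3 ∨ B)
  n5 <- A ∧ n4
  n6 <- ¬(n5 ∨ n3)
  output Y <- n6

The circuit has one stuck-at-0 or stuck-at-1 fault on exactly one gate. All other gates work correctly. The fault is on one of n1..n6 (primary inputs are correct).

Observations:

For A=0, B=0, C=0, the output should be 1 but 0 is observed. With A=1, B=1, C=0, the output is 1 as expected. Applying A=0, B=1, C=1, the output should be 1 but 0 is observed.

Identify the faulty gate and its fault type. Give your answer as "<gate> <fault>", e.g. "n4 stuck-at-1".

n2 stuck-at-0

Fault-free values for test 1 (A=0, B=0, C=0): n1=1, n2=1, n3=0, n4=1, n5=0, n6=1, giving Y=1. Observed 0.
Test 1: faults giving observed 0 are {n1 stuck-at-0, n2 stuck-at-0, n3 stuck-at-1, n5 stuck-at-1, n6 stuck-at-0}.
Test 2 (A=1, B=1, C=0): fault-free n1=0, n2=0, n3=0, n4=0, n5=0, n6=1 → 1; observed 1. Eliminates n3 stuck-at-1, n5 stuck-at-1, n6 stuck-at-0.
Test 3 (A=0, B=1, C=1): fault-free n1=0, n2=1, n3=0, n4=0, n5=0, n6=1 → 1; observed 0. Eliminates n1 stuck-at-0.
Only n2 stuck-at-0 is consistent with every test.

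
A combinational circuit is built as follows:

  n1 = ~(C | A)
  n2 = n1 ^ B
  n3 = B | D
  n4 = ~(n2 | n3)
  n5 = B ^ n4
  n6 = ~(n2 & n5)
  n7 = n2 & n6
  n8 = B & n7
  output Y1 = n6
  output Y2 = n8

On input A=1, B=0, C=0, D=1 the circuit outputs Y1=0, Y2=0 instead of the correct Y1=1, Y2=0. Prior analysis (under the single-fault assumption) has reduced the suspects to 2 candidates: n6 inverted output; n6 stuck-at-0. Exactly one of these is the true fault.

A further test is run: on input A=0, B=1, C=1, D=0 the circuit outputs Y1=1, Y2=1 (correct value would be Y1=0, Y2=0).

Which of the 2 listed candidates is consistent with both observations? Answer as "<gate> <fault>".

Evaluate each candidate on input A=0, B=1, C=1, D=0:
  n6 inverted output: n1=0, n2=1, n3=1, n4=0, n5=1, n6=1 [inverted output], n7=1, n8=1 → Y1=1, Y2=1 — matches
  n6 stuck-at-0: n1=0, n2=1, n3=1, n4=0, n5=1, n6=0 [stuck-at-0], n7=0, n8=0 → Y1=0, Y2=0 — eliminated
Only n6 inverted output reproduces the observed Y1=1, Y2=1.

n6 inverted output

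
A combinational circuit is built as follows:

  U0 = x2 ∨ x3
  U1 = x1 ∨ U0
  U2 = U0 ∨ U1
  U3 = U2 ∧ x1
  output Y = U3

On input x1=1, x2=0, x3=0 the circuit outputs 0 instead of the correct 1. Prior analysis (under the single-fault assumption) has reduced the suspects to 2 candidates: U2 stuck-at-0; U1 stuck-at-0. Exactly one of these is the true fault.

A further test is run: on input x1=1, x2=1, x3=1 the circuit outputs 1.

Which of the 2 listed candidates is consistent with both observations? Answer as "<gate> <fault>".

Evaluate each candidate on input x1=1, x2=1, x3=1:
  U2 stuck-at-0: U0=1, U1=1, U2=0 [stuck-at-0], U3=0 → 0 — eliminated
  U1 stuck-at-0: U0=1, U1=0 [stuck-at-0], U2=1, U3=1 → 1 — matches
Only U1 stuck-at-0 reproduces the observed 1.

U1 stuck-at-0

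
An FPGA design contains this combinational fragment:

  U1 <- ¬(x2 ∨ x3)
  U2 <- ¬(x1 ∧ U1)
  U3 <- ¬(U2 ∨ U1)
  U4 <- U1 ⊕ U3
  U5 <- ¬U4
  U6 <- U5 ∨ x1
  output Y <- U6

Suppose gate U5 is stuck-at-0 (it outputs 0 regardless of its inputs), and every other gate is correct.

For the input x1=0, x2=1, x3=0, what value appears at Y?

Propagate with U5 forced: U1=0, U2=1, U3=0, U4=0, U5=0 [stuck-at-0], U6=0.
So Y = 0. (Without the fault it would be 1.)

0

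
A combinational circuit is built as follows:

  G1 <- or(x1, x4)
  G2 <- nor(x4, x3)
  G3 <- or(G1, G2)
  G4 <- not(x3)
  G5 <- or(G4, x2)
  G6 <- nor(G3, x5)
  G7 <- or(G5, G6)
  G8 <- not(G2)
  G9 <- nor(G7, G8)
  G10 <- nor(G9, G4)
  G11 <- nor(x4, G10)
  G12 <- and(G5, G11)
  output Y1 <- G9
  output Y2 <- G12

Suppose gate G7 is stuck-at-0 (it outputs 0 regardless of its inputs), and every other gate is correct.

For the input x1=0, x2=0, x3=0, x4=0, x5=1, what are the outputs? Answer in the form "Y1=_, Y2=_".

Propagate with G7 forced: G1=0, G2=1, G3=1, G4=1, G5=1, G6=0, G7=0 [stuck-at-0], G8=0, G9=1, G10=0, G11=1, G12=1.
So the outputs are Y1=1, Y2=1. (Without the fault they would be Y1=0, Y2=1.)

Y1=1, Y2=1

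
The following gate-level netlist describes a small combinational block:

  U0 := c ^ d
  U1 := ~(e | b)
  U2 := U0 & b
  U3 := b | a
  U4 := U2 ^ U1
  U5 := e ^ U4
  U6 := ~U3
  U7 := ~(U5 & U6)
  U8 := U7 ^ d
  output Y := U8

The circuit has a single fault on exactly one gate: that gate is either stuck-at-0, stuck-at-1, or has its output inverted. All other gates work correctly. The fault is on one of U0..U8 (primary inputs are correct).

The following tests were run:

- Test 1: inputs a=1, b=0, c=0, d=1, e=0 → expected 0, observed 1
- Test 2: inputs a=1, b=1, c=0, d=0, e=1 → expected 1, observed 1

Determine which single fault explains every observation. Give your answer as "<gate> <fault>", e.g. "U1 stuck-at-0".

Fault-free values for test 1 (a=1, b=0, c=0, d=1, e=0): U0=1, U1=1, U2=0, U3=1, U4=1, U5=1, U6=0, U7=1, U8=0, giving Y=0. Observed 1.
Test 1: faults giving observed 1 are {U3 stuck-at-0, U3 inverted output, U6 stuck-at-1, U6 inverted output, U7 stuck-at-0, U7 inverted output, U8 stuck-at-1, U8 inverted output}.
Test 2 (a=1, b=1, c=0, d=0, e=1): fault-free U0=0, U1=0, U2=0, U3=1, U4=0, U5=1, U6=0, U7=1, U8=1 → 1; observed 1. Eliminates U3 stuck-at-0, U3 inverted output, U6 stuck-at-1, U6 inverted output, U7 stuck-at-0, U7 inverted output, U8 inverted output.
Only U8 stuck-at-1 is consistent with every test.

U8 stuck-at-1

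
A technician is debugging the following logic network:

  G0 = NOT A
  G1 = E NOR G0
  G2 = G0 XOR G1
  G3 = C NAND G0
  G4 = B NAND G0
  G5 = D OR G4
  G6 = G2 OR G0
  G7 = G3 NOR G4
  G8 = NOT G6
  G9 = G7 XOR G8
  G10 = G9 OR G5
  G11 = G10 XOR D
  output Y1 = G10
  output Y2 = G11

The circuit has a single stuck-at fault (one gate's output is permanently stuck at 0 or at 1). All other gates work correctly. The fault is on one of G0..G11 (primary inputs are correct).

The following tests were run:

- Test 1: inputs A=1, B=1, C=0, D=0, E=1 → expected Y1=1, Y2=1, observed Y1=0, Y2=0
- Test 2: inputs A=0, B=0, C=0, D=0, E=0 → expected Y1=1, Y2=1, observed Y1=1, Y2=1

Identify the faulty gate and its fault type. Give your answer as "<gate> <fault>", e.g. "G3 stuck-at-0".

Fault-free values for test 1 (A=1, B=1, C=0, D=0, E=1): G0=0, G1=0, G2=0, G3=1, G4=1, G5=1, G6=0, G7=0, G8=1, G9=1, G10=1, G11=1, giving Y1=1, Y2=1. Observed Y1=0, Y2=0.
Test 1: faults giving observed Y1=0, Y2=0 are {G0 stuck-at-1, G10 stuck-at-0}.
Test 2 (A=0, B=0, C=0, D=0, E=0): fault-free G0=1, G1=0, G2=1, G3=1, G4=1, G5=1, G6=1, G7=0, G8=0, G9=0, G10=1, G11=1 → Y1=1, Y2=1; observed Y1=1, Y2=1. Eliminates G10 stuck-at-0.
Only G0 stuck-at-1 is consistent with every test.

G0 stuck-at-1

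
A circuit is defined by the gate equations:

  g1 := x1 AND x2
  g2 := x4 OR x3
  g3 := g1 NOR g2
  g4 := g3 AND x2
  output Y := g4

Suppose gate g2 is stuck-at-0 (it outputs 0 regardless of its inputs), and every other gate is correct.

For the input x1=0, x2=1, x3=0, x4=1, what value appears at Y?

1

Propagate with g2 forced: g1=0, g2=0 [stuck-at-0], g3=1, g4=1.
So Y = 1. (Without the fault it would be 0.)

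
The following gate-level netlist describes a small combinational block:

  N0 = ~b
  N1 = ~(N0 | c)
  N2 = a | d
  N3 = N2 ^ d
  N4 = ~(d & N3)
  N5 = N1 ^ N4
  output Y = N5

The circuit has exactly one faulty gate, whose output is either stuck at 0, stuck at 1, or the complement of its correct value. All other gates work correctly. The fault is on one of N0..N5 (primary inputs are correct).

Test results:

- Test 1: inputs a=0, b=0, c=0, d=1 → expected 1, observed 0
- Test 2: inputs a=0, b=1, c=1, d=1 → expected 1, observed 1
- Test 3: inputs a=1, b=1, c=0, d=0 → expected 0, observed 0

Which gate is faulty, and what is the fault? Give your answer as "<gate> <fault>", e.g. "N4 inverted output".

Fault-free values for test 1 (a=0, b=0, c=0, d=1): N0=1, N1=0, N2=1, N3=0, N4=1, N5=1, giving Y=1. Observed 0.
Test 1: faults giving observed 0 are {N0 stuck-at-0, N0 inverted output, N1 stuck-at-1, N1 inverted output, N2 stuck-at-0, N2 inverted output, N3 stuck-at-1, N3 inverted output, N4 stuck-at-0, N4 inverted output, N5 stuck-at-0, N5 inverted output}.
Test 2 (a=0, b=1, c=1, d=1): fault-free N0=0, N1=0, N2=1, N3=0, N4=1, N5=1 → 1; observed 1. Eliminates N1 stuck-at-1, N1 inverted output, N2 stuck-at-0, N2 inverted output, N3 stuck-at-1, N3 inverted output, N4 stuck-at-0, N4 inverted output, N5 stuck-at-0, N5 inverted output.
Test 3 (a=1, b=1, c=0, d=0): fault-free N0=0, N1=1, N2=1, N3=1, N4=1, N5=0 → 0; observed 0. Eliminates N0 inverted output.
Only N0 stuck-at-0 is consistent with every test.

N0 stuck-at-0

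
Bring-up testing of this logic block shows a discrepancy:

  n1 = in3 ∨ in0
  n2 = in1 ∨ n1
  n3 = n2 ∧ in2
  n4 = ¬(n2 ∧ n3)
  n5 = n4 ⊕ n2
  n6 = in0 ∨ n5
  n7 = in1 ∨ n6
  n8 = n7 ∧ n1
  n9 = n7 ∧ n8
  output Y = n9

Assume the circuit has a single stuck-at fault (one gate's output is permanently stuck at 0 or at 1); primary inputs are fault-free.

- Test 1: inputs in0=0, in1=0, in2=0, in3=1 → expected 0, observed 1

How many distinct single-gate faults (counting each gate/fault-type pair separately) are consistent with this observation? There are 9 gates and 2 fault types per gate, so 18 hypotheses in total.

7

Fault-free: n1=1, n2=1, n3=0, n4=1, n5=0, n6=0, n7=0, n8=0, n9=0 → 0. Observed 1.
  n1: none of the 2 fault types match ✗
  n2: stuck-at-0 ✓; others ✗
  n3: stuck-at-1 ✓; others ✗
  n4: stuck-at-0 ✓; others ✗
  n5: stuck-at-1 ✓; others ✗
  n6: stuck-at-1 ✓; others ✗
  n7: stuck-at-1 ✓; others ✗
  n8: none of the 2 fault types match ✗
  n9: stuck-at-1 ✓; others ✗
Consistent faults: {n2 stuck-at-0, n3 stuck-at-1, n4 stuck-at-0, n5 stuck-at-1, n6 stuck-at-1, n7 stuck-at-1, n9 stuck-at-1} — 7 in all.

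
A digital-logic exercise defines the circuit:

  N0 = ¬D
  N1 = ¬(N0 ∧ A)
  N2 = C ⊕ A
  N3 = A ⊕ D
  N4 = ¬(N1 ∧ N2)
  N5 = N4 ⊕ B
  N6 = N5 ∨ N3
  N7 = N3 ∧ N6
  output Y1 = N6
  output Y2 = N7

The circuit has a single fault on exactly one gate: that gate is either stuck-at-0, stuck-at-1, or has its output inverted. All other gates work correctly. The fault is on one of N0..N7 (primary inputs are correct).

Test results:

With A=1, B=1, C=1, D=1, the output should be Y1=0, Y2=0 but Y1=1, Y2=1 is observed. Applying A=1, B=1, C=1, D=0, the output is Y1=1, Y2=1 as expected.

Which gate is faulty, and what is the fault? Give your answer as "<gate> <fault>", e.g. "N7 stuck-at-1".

N3 stuck-at-1

Fault-free values for test 1 (A=1, B=1, C=1, D=1): N0=0, N1=1, N2=0, N3=0, N4=1, N5=0, N6=0, N7=0, giving Y1=0, Y2=0. Observed Y1=1, Y2=1.
Test 1: faults giving observed Y1=1, Y2=1 are {N3 stuck-at-1, N3 inverted output}.
Test 2 (A=1, B=1, C=1, D=0): fault-free N0=1, N1=0, N2=0, N3=1, N4=1, N5=0, N6=1, N7=1 → Y1=1, Y2=1; observed Y1=1, Y2=1. Eliminates N3 inverted output.
Only N3 stuck-at-1 is consistent with every test.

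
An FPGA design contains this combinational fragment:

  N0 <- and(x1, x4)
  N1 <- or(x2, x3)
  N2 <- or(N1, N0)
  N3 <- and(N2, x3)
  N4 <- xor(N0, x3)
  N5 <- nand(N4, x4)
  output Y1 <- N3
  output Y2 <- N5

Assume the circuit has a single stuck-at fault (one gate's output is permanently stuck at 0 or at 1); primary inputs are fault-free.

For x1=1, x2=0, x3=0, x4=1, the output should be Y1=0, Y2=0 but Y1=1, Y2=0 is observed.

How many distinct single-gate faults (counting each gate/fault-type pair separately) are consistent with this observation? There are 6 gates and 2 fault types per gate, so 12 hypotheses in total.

Fault-free: N0=1, N1=0, N2=1, N3=0, N4=1, N5=0 → Y1=0, Y2=0. Observed Y1=1, Y2=0.
  N0 stuck-at-0: output Y1=0, Y2=1 ✗
  N0 stuck-at-1: output Y1=0, Y2=0 ✗
  N1 stuck-at-0: output Y1=0, Y2=0 ✗
  N1 stuck-at-1: output Y1=0, Y2=0 ✗
  N2 stuck-at-0: output Y1=0, Y2=0 ✗
  N2 stuck-at-1: output Y1=0, Y2=0 ✗
  N3 stuck-at-0: output Y1=0, Y2=0 ✗
  N3 stuck-at-1: output Y1=1, Y2=0 ✓
  N4 stuck-at-0: output Y1=0, Y2=1 ✗
  N4 stuck-at-1: output Y1=0, Y2=0 ✗
  N5 stuck-at-0: output Y1=0, Y2=0 ✗
  N5 stuck-at-1: output Y1=0, Y2=1 ✗
Consistent faults: {N3 stuck-at-1} — 1 in all.

1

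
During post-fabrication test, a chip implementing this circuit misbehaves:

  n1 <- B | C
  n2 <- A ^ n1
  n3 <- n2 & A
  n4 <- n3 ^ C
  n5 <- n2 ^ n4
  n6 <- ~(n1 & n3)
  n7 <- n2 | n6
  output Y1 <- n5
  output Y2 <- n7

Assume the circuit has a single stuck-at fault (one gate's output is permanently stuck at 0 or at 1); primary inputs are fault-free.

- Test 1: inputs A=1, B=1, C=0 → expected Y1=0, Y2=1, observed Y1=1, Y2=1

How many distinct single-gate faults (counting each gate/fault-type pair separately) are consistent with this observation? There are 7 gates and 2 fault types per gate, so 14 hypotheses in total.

Fault-free: n1=1, n2=0, n3=0, n4=0, n5=0, n6=1, n7=1 → Y1=0, Y2=1. Observed Y1=1, Y2=1.
  n1 stuck-at-0: output Y1=0, Y2=1 ✗
  n1 stuck-at-1: output Y1=0, Y2=1 ✗
  n2 stuck-at-0: output Y1=0, Y2=1 ✗
  n2 stuck-at-1: output Y1=0, Y2=1 ✗
  n3 stuck-at-0: output Y1=0, Y2=1 ✗
  n3 stuck-at-1: output Y1=1, Y2=0 ✗
  n4 stuck-at-0: output Y1=0, Y2=1 ✗
  n4 stuck-at-1: output Y1=1, Y2=1 ✓
  n5 stuck-at-0: output Y1=0, Y2=1 ✗
  n5 stuck-at-1: output Y1=1, Y2=1 ✓
  n6 stuck-at-0: output Y1=0, Y2=0 ✗
  n6 stuck-at-1: output Y1=0, Y2=1 ✗
  n7 stuck-at-0: output Y1=0, Y2=0 ✗
  n7 stuck-at-1: output Y1=0, Y2=1 ✗
Consistent faults: {n4 stuck-at-1, n5 stuck-at-1} — 2 in all.

2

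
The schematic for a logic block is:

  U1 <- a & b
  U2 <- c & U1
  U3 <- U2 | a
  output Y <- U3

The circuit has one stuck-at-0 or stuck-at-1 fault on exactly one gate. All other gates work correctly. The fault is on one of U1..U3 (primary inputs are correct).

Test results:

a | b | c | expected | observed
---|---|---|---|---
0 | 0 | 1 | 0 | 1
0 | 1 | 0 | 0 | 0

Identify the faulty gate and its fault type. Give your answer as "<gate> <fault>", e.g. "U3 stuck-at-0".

U1 stuck-at-1

Fault-free values for test 1 (a=0, b=0, c=1): U1=0, U2=0, U3=0, giving Y=0. Observed 1.
Test 1: faults giving observed 1 are {U1 stuck-at-1, U2 stuck-at-1, U3 stuck-at-1}.
Test 2 (a=0, b=1, c=0): fault-free U1=0, U2=0, U3=0 → 0; observed 0. Eliminates U2 stuck-at-1, U3 stuck-at-1.
Only U1 stuck-at-1 is consistent with every test.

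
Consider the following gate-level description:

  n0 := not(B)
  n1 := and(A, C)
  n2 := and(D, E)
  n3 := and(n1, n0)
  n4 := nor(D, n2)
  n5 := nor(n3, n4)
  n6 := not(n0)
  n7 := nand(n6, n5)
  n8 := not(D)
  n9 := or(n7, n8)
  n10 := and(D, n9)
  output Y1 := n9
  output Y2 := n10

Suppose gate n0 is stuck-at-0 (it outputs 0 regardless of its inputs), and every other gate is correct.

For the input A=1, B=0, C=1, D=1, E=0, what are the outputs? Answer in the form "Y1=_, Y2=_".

Propagate with n0 forced: n0=0 [stuck-at-0], n1=1, n2=0, n3=0, n4=0, n5=1, n6=1, n7=0, n8=0, n9=0, n10=0.
So the outputs are Y1=0, Y2=0. (Without the fault they would be Y1=1, Y2=1.)

Y1=0, Y2=0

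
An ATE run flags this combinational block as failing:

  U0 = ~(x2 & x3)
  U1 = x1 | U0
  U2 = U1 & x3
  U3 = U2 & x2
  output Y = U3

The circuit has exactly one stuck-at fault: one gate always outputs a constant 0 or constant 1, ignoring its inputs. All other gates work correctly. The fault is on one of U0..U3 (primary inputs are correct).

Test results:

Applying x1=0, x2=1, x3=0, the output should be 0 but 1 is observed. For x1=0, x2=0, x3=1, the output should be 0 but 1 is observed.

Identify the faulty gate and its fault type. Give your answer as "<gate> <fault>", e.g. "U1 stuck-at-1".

Fault-free values for test 1 (x1=0, x2=1, x3=0): U0=1, U1=1, U2=0, U3=0, giving Y=0. Observed 1.
Test 1: faults giving observed 1 are {U2 stuck-at-1, U3 stuck-at-1}.
Test 2 (x1=0, x2=0, x3=1): fault-free U0=1, U1=1, U2=1, U3=0 → 0; observed 1. Eliminates U2 stuck-at-1.
Only U3 stuck-at-1 is consistent with every test.

U3 stuck-at-1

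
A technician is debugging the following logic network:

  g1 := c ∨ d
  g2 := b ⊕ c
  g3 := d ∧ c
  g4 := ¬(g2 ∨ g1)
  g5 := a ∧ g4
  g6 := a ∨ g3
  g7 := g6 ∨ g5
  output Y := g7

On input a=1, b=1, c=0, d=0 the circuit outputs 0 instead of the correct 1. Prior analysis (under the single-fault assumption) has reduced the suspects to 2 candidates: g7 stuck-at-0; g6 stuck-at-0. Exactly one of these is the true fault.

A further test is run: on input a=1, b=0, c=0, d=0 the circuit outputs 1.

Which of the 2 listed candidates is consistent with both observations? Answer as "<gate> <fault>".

g6 stuck-at-0

Evaluate each candidate on input a=1, b=0, c=0, d=0:
  g7 stuck-at-0: g1=0, g2=0, g3=0, g4=1, g5=1, g6=1, g7=0 [stuck-at-0] → 0 — eliminated
  g6 stuck-at-0: g1=0, g2=0, g3=0, g4=1, g5=1, g6=0 [stuck-at-0], g7=1 → 1 — matches
Only g6 stuck-at-0 reproduces the observed 1.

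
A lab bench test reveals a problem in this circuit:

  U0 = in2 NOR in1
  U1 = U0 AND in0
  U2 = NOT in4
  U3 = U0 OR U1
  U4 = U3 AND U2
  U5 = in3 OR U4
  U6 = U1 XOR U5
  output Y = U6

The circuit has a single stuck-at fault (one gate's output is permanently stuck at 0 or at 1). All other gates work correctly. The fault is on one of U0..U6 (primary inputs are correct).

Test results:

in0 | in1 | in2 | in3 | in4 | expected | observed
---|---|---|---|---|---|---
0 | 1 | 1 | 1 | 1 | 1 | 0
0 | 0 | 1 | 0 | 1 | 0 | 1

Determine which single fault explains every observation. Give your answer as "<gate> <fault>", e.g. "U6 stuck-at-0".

Fault-free values for test 1 (in0=0, in1=1, in2=1, in3=1, in4=1): U0=0, U1=0, U2=0, U3=0, U4=0, U5=1, U6=1, giving Y=1. Observed 0.
Test 1: faults giving observed 0 are {U1 stuck-at-1, U5 stuck-at-0, U6 stuck-at-0}.
Test 2 (in0=0, in1=0, in2=1, in3=0, in4=1): fault-free U0=0, U1=0, U2=0, U3=0, U4=0, U5=0, U6=0 → 0; observed 1. Eliminates U5 stuck-at-0, U6 stuck-at-0.
Only U1 stuck-at-1 is consistent with every test.

U1 stuck-at-1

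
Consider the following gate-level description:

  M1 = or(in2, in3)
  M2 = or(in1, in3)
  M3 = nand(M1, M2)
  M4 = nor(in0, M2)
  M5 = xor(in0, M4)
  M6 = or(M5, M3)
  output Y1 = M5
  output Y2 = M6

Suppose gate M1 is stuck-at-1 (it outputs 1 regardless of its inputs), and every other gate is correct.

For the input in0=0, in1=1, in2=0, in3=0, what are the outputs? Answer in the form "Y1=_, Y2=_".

Propagate with M1 forced: M1=1 [stuck-at-1], M2=1, M3=0, M4=0, M5=0, M6=0.
So the outputs are Y1=0, Y2=0. (Without the fault they would be Y1=0, Y2=1.)

Y1=0, Y2=0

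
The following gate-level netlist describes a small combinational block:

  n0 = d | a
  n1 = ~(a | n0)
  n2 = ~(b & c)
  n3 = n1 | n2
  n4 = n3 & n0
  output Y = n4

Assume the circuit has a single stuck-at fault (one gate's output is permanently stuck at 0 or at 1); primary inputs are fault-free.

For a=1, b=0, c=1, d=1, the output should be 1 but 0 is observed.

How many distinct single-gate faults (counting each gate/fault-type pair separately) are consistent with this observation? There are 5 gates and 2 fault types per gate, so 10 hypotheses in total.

Fault-free: n0=1, n1=0, n2=1, n3=1, n4=1 → 1. Observed 0.
  n0 stuck-at-0: output 0 ✓
  n0 stuck-at-1: output 1 ✗
  n1 stuck-at-0: output 1 ✗
  n1 stuck-at-1: output 1 ✗
  n2 stuck-at-0: output 0 ✓
  n2 stuck-at-1: output 1 ✗
  n3 stuck-at-0: output 0 ✓
  n3 stuck-at-1: output 1 ✗
  n4 stuck-at-0: output 0 ✓
  n4 stuck-at-1: output 1 ✗
Consistent faults: {n0 stuck-at-0, n2 stuck-at-0, n3 stuck-at-0, n4 stuck-at-0} — 4 in all.

4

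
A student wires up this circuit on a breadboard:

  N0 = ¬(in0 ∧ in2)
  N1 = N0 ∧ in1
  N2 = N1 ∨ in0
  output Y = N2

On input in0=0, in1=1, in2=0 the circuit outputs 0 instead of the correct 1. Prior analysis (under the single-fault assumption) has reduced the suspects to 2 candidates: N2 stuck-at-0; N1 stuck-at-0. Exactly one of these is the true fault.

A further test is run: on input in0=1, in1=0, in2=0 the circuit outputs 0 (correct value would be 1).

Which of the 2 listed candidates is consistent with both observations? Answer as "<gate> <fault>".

Evaluate each candidate on input in0=1, in1=0, in2=0:
  N2 stuck-at-0: N0=1, N1=0, N2=0 [stuck-at-0] → 0 — matches
  N1 stuck-at-0: N0=1, N1=0 [stuck-at-0], N2=1 → 1 — eliminated
Only N2 stuck-at-0 reproduces the observed 0.

N2 stuck-at-0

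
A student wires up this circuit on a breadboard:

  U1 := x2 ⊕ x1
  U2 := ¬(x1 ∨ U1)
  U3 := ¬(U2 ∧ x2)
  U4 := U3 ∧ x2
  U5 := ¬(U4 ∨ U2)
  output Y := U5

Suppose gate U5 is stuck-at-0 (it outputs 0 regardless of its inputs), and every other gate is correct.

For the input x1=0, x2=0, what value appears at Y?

0

Propagate with U5 forced: U1=0, U2=1, U3=1, U4=0, U5=0 [stuck-at-0].
So Y = 0. (Same as the fault-free value — the fault is masked on this input.)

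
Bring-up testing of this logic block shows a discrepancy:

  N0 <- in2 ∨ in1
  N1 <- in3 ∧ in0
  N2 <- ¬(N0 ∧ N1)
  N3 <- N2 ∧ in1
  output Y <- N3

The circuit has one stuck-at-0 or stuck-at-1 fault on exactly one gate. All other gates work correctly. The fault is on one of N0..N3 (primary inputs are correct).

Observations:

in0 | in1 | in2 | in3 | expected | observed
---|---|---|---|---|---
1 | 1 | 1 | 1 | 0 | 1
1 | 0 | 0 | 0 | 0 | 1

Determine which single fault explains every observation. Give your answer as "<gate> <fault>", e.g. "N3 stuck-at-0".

N3 stuck-at-1

Fault-free values for test 1 (in0=1, in1=1, in2=1, in3=1): N0=1, N1=1, N2=0, N3=0, giving Y=0. Observed 1.
Test 1: faults giving observed 1 are {N0 stuck-at-0, N1 stuck-at-0, N2 stuck-at-1, N3 stuck-at-1}.
Test 2 (in0=1, in1=0, in2=0, in3=0): fault-free N0=0, N1=0, N2=1, N3=0 → 0; observed 1. Eliminates N0 stuck-at-0, N1 stuck-at-0, N2 stuck-at-1.
Only N3 stuck-at-1 is consistent with every test.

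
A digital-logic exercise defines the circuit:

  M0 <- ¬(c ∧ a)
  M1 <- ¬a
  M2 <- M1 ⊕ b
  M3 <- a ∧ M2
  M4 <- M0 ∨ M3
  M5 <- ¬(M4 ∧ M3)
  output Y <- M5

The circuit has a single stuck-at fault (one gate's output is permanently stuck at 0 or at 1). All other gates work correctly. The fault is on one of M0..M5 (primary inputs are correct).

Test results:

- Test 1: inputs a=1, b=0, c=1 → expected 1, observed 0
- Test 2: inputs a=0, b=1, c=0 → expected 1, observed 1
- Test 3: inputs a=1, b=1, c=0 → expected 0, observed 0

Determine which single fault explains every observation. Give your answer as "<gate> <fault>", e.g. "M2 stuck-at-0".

Fault-free values for test 1 (a=1, b=0, c=1): M0=0, M1=0, M2=0, M3=0, M4=0, M5=1, giving Y=1. Observed 0.
Test 1: faults giving observed 0 are {M1 stuck-at-1, M2 stuck-at-1, M3 stuck-at-1, M5 stuck-at-0}.
Test 2 (a=0, b=1, c=0): fault-free M0=1, M1=1, M2=0, M3=0, M4=1, M5=1 → 1; observed 1. Eliminates M3 stuck-at-1, M5 stuck-at-0.
Test 3 (a=1, b=1, c=0): fault-free M0=1, M1=0, M2=1, M3=1, M4=1, M5=0 → 0; observed 0. Eliminates M1 stuck-at-1.
Only M2 stuck-at-1 is consistent with every test.

M2 stuck-at-1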